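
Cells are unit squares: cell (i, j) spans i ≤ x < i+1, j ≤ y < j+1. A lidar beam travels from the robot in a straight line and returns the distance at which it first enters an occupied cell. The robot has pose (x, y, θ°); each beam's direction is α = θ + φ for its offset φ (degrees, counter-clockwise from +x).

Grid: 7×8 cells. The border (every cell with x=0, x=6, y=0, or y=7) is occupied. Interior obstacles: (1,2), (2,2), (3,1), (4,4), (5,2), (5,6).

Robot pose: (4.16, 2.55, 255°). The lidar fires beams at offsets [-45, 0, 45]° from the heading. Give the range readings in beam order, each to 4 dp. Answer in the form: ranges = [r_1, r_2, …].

ranges = [1.1000, 0.6182, 1.7898]

beam 1: φ=-45°, α=210°
  cosα=-0.8660 sinα=-0.5000 | (4,2) | tMaxX 0.1848 tMaxY 1.1000 | tΔX 1.1547 tΔY 2.0000
    t=0.1848 [x] (3,2)
    t=1.1000 [y] (3,1) — stop
  → r_1 = 1.1000
beam 2: φ=0°, α=255°
  cosα=-0.2588 sinα=-0.9659 | (4,2) | tMaxX 0.6182 tMaxY 0.5694 | tΔX 3.8637 tΔY 1.0353
    t=0.5694 [y] (4,1)
    t=0.6182 [x] (3,1) — stop
  → r_2 = 0.6182
beam 3: φ=45°, α=300°
  cosα=0.5000 sinα=-0.8660 | (4,2) | tMaxX 1.6800 tMaxY 0.6351 | tΔX 2.0000 tΔY 1.1547
    t=0.6351 [y] (4,1)
    t=1.6800 [x] (5,1)
    t=1.7898 [y] (5,0) — stop
  → r_3 = 1.7898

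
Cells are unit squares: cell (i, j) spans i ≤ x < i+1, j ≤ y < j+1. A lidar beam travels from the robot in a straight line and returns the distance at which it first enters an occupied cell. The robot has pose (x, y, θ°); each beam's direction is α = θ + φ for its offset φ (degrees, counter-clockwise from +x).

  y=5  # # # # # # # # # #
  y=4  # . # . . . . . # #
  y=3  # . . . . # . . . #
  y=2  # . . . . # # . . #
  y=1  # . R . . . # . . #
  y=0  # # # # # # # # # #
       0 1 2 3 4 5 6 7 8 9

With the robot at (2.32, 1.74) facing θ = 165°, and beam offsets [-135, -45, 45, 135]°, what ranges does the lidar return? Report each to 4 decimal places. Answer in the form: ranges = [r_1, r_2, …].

beam 1: φ=-135°, α=30°
  direction (0.8660, 0.5000); cell (2,1); t to first gridline: x 0.7852, y 0.5200 (then +1.1547 / +2.0000)
    (2,2) via y @ 0.5200
    (3,2) via x @ 0.7852
    (4,2) via x @ 1.9399
    (4,3) via y @ 2.5200
    (5,3) via x @ 3.0946  # hit
  → r_1 = 3.0946
beam 2: φ=-45°, α=120°
  direction (-0.5000, 0.8660); cell (2,1); t to first gridline: x 0.6400, y 0.3002 (then +2.0000 / +1.1547)
    (2,2) via y @ 0.3002
    (1,2) via x @ 0.6400
    (1,3) via y @ 1.4549
    (1,4) via y @ 2.6096
    (0,4) via x @ 2.6400  # hit
  → r_2 = 2.6400
beam 3: φ=45°, α=210°
  direction (-0.8660, -0.5000); cell (2,1); t to first gridline: x 0.3695, y 1.4800 (then +1.1547 / +2.0000)
    (1,1) via x @ 0.3695
    (1,0) via y @ 1.4800  # hit
  → r_3 = 1.4800
beam 4: φ=135°, α=300°
  direction (0.5000, -0.8660); cell (2,1); t to first gridline: x 1.3600, y 0.8545 (then +2.0000 / +1.1547)
    (2,0) via y @ 0.8545  # hit
  → r_4 = 0.8545

ranges = [3.0946, 2.6400, 1.4800, 0.8545]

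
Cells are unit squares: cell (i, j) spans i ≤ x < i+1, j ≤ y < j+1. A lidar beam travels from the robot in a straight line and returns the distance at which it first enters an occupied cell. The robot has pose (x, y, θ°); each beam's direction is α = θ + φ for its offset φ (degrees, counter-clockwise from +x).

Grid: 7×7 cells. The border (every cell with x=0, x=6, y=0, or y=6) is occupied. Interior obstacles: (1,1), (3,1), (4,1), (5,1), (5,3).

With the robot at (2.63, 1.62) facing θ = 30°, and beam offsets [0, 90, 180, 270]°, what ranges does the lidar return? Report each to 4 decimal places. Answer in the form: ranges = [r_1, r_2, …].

ranges = [0.4272, 3.2600, 0.7275, 0.7159]

beam 1: φ=0°, α=30°
  d=(0.8660,0.5000)  start (2,1)  tX=0.4272 tY=0.7600  stride 1/|dx|=1.1547 1/|dy|=2.0000
    cross x-line → (3,1), t=0.4272 (wall)
  → r_1 = 0.4272
beam 2: φ=90°, α=120°
  d=(-0.5000,0.8660)  start (2,1)  tX=1.2600 tY=0.4388  stride 1/|dx|=2.0000 1/|dy|=1.1547
    cross y-line → (2,2), t=0.4388
    cross x-line → (1,2), t=1.2600
    cross y-line → (1,3), t=1.5935
    cross y-line → (1,4), t=2.7482
    cross x-line → (0,4), t=3.2600 (wall)
  → r_2 = 3.2600
beam 3: φ=180°, α=210°
  d=(-0.8660,-0.5000)  start (2,1)  tX=0.7275 tY=1.2400  stride 1/|dx|=1.1547 1/|dy|=2.0000
    cross x-line → (1,1), t=0.7275 (wall)
  → r_3 = 0.7275
beam 4: φ=270°, α=300°
  d=(0.5000,-0.8660)  start (2,1)  tX=0.7400 tY=0.7159  stride 1/|dx|=2.0000 1/|dy|=1.1547
    cross y-line → (2,0), t=0.7159 (wall)
  → r_4 = 0.7159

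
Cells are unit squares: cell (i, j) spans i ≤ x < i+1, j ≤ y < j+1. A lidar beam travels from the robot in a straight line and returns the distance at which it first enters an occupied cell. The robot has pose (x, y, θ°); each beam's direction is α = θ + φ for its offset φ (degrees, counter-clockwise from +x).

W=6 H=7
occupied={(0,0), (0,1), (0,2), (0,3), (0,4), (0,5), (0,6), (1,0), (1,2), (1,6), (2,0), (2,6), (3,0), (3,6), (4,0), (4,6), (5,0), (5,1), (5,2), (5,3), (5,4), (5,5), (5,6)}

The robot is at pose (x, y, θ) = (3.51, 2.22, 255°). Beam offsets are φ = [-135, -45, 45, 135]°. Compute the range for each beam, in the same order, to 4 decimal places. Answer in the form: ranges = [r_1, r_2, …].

beam 1: φ=-135°, α=120°
  d=(-0.5000,0.8660)  start (3,2)  tX=1.0200 tY=0.9007  stride 1/|dx|=2.0000 1/|dy|=1.1547
    cross y-line → (3,3), t=0.9007
    cross x-line → (2,3), t=1.0200
    cross y-line → (2,4), t=2.0554
    cross x-line → (1,4), t=3.0200
    cross y-line → (1,5), t=3.2101
    cross y-line → (1,6), t=4.3648 (wall)
  → r_1 = 4.3648
beam 2: φ=-45°, α=210°
  d=(-0.8660,-0.5000)  start (3,2)  tX=0.5889 tY=0.4400  stride 1/|dx|=1.1547 1/|dy|=2.0000
    cross y-line → (3,1), t=0.4400
    cross x-line → (2,1), t=0.5889
    cross x-line → (1,1), t=1.7436
    cross y-line → (1,0), t=2.4400 (wall)
  → r_2 = 2.4400
beam 3: φ=45°, α=300°
  d=(0.5000,-0.8660)  start (3,2)  tX=0.9800 tY=0.2540  stride 1/|dx|=2.0000 1/|dy|=1.1547
    cross y-line → (3,1), t=0.2540
    cross x-line → (4,1), t=0.9800
    cross y-line → (4,0), t=1.4087 (wall)
  → r_3 = 1.4087
beam 4: φ=135°, α=30°
  d=(0.8660,0.5000)  start (3,2)  tX=0.5658 tY=1.5600  stride 1/|dx|=1.1547 1/|dy|=2.0000
    cross x-line → (4,2), t=0.5658
    cross y-line → (4,3), t=1.5600
    cross x-line → (5,3), t=1.7205 (wall)
  → r_4 = 1.7205

ranges = [4.3648, 2.4400, 1.4087, 1.7205]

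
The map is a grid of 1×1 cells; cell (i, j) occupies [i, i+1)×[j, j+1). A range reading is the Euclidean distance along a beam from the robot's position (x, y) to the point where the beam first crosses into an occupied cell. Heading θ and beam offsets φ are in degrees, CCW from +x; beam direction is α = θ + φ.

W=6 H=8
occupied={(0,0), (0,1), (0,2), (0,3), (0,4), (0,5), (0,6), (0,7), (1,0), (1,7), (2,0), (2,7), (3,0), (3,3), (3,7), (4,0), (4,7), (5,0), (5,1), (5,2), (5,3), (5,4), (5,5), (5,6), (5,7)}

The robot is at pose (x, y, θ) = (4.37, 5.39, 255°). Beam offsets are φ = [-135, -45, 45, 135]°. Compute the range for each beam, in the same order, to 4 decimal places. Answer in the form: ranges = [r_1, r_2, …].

beam 1: φ=-135°, α=120°
  d=(-0.5000,0.8660)  start (4,5)  tX=0.7400 tY=0.7044  stride 1/|dx|=2.0000 1/|dy|=1.1547
    cross y-line → (4,6), t=0.7044
    cross x-line → (3,6), t=0.7400
    cross y-line → (3,7), t=1.8591 (wall)
  → r_1 = 1.8591
beam 2: φ=-45°, α=210°
  d=(-0.8660,-0.5000)  start (4,5)  tX=0.4272 tY=0.7800  stride 1/|dx|=1.1547 1/|dy|=2.0000
    cross x-line → (3,5), t=0.4272
    cross y-line → (3,4), t=0.7800
    cross x-line → (2,4), t=1.5819
    cross x-line → (1,4), t=2.7366
    cross y-line → (1,3), t=2.7800
    cross x-line → (0,3), t=3.8913 (wall)
  → r_2 = 3.8913
beam 3: φ=45°, α=300°
  d=(0.5000,-0.8660)  start (4,5)  tX=1.2600 tY=0.4503  stride 1/|dx|=2.0000 1/|dy|=1.1547
    cross y-line → (4,4), t=0.4503
    cross x-line → (5,4), t=1.2600 (wall)
  → r_3 = 1.2600
beam 4: φ=135°, α=30°
  d=(0.8660,0.5000)  start (4,5)  tX=0.7275 tY=1.2200  stride 1/|dx|=1.1547 1/|dy|=2.0000
    cross x-line → (5,5), t=0.7275 (wall)
  → r_4 = 0.7275

ranges = [1.8591, 3.8913, 1.2600, 0.7275]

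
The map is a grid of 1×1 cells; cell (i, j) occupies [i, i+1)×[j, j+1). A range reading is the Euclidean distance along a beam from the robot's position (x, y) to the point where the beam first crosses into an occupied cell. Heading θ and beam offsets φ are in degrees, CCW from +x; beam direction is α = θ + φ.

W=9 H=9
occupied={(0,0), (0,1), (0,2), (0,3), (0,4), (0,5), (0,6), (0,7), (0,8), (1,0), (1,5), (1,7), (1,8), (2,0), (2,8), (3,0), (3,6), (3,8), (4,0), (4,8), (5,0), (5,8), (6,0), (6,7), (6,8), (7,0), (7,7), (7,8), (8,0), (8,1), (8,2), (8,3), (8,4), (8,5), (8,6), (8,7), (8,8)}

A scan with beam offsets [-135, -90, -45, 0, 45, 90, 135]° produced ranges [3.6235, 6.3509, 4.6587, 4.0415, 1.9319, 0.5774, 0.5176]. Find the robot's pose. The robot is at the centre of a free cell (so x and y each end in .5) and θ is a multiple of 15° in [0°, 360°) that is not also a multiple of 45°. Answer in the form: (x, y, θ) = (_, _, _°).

The pose lattice has 44·16 = 704 candidates. Test each by forward raycasting.
  (6.5, 1.5, 210°): beam 1 = 5.6940 ≠ 3.6235 ✗
  (5.5, 4.5, 150°): beam 1 = 2.5882 ≠ 3.6235 ✗
  (4.5, 4.5, 240°): beam 1 = 1.9319 ≠ 3.6235 ✗
  (6.5, 5.5, 345°): beam 1 = 6.3509 ≠ 3.6235 ✗
  (6.5, 6.5, 120°): beam 1 = 1.5529 ≠ 3.6235 ✗
  …
  (4.5, 1.5, 150°): r_1=3.6235, r_2=6.3509, r_3=4.6587, r_4=4.0415, r_5=1.9319, r_6=0.5774, r_7=0.5176 — all match ✓
Unique over the lattice → pose = (4.5, 1.5, 150°).

(x, y, θ) = (4.5, 1.5, 150°)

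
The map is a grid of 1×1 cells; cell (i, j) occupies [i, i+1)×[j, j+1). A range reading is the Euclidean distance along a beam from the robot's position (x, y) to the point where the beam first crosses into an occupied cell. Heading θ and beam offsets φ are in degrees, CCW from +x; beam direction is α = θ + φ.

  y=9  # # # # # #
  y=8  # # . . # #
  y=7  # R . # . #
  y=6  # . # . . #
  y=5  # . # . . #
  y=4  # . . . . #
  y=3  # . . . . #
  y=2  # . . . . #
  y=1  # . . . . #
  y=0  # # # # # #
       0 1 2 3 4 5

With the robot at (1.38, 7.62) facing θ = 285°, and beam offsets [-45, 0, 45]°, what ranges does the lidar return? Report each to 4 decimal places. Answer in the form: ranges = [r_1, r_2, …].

ranges = [0.7600, 2.3955, 1.2400]

beam 1: φ=-45°, α=240°
  direction (-0.5000, -0.8660); cell (1,7); t to first gridline: x 0.7600, y 0.7159 (then +2.0000 / +1.1547)
    (1,6) via y @ 0.7159
    (0,6) via x @ 0.7600  # hit
  → r_1 = 0.7600
beam 2: φ=0°, α=285°
  direction (0.2588, -0.9659); cell (1,7); t to first gridline: x 2.3955, y 0.6419 (then +3.8637 / +1.0353)
    (1,6) via y @ 0.6419
    (1,5) via y @ 1.6771
    (2,5) via x @ 2.3955  # hit
  → r_2 = 2.3955
beam 3: φ=45°, α=330°
  direction (0.8660, -0.5000); cell (1,7); t to first gridline: x 0.7159, y 1.2400 (then +1.1547 / +2.0000)
    (2,7) via x @ 0.7159
    (2,6) via y @ 1.2400  # hit
  → r_3 = 1.2400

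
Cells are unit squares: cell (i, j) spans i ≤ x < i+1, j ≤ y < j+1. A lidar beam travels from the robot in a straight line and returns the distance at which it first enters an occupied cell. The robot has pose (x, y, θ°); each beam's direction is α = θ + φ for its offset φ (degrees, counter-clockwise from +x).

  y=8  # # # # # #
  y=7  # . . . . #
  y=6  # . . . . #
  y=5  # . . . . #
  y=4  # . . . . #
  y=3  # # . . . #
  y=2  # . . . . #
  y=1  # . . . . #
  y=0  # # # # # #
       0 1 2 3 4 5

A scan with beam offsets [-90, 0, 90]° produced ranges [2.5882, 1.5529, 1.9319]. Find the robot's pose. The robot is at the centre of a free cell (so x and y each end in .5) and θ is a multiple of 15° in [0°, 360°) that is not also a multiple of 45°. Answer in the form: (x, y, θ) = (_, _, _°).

The pose lattice has 27·16 = 432 candidates. Test each by forward raycasting.
  (3.5, 6.5, 120°): beam 1 = 1.7321 ≠ 2.5882 ✗
  (2.5, 2.5, 255°): beam 1 = 1.5529 ≠ 2.5882 ✗
  (1.5, 4.5, 285°): beam 1 = 0.5176 ≠ 2.5882 ✗
  (2.5, 1.5, 345°): beam 1 = 0.5176 ≠ 2.5882 ✗
  (3.5, 5.5, 165°): beam 2 = 2.5882 ≠ 1.5529 ✗
  …
  (2.5, 5.5, 165°): r_1=2.5882, r_2=1.5529, r_3=1.9319 — all match ✓
No second candidate reproduces the full scan.

(x, y, θ) = (2.5, 5.5, 165°)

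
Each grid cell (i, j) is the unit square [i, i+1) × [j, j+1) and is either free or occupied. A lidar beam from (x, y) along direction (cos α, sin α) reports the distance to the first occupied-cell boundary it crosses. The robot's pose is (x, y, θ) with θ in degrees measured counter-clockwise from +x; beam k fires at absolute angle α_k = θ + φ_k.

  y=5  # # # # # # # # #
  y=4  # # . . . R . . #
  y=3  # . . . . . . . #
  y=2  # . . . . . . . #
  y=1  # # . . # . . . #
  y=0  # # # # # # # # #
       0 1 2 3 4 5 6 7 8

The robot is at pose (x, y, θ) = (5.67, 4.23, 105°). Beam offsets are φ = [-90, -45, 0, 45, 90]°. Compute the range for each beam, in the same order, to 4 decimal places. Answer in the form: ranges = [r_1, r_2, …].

ranges = [2.4122, 0.8891, 0.7972, 1.5400, 4.8347]

beam 1: φ=-90°, α=15°
  dir = (cos 15°, sin 15°) = (0.9659, 0.2588); from cell (5,4)
  next x-line at t=0.3416, next y-line at t=2.9751; Δt_x=1.0353, Δt_y=3.8637
    x: enter (6,4) at t=0.3416
    x: enter (7,4) at t=1.3769
    x: enter (8,4) at t=2.4122 ← occupied
  → r_1 = 2.4122
beam 2: φ=-45°, α=60°
  dir = (cos 60°, sin 60°) = (0.5000, 0.8660); from cell (5,4)
  next x-line at t=0.6600, next y-line at t=0.8891; Δt_x=2.0000, Δt_y=1.1547
    x: enter (6,4) at t=0.6600
    y: enter (6,5) at t=0.8891 ← occupied
  → r_2 = 0.8891
beam 3: φ=0°, α=105°
  dir = (cos 105°, sin 105°) = (-0.2588, 0.9659); from cell (5,4)
  next x-line at t=2.5887, next y-line at t=0.7972; Δt_x=3.8637, Δt_y=1.0353
    y: enter (5,5) at t=0.7972 ← occupied
  → r_3 = 0.7972
beam 4: φ=45°, α=150°
  dir = (cos 150°, sin 150°) = (-0.8660, 0.5000); from cell (5,4)
  next x-line at t=0.7736, next y-line at t=1.5400; Δt_x=1.1547, Δt_y=2.0000
    x: enter (4,4) at t=0.7736
    y: enter (4,5) at t=1.5400 ← occupied
  → r_4 = 1.5400
beam 5: φ=90°, α=195°
  dir = (cos 195°, sin 195°) = (-0.9659, -0.2588); from cell (5,4)
  next x-line at t=0.6936, next y-line at t=0.8887; Δt_x=1.0353, Δt_y=3.8637
    x: enter (4,4) at t=0.6936
    y: enter (4,3) at t=0.8887
    x: enter (3,3) at t=1.7289
    x: enter (2,3) at t=2.7642
    x: enter (1,3) at t=3.7995
    y: enter (1,2) at t=4.7524
    x: enter (0,2) at t=4.8347 ← occupied
  → r_5 = 4.8347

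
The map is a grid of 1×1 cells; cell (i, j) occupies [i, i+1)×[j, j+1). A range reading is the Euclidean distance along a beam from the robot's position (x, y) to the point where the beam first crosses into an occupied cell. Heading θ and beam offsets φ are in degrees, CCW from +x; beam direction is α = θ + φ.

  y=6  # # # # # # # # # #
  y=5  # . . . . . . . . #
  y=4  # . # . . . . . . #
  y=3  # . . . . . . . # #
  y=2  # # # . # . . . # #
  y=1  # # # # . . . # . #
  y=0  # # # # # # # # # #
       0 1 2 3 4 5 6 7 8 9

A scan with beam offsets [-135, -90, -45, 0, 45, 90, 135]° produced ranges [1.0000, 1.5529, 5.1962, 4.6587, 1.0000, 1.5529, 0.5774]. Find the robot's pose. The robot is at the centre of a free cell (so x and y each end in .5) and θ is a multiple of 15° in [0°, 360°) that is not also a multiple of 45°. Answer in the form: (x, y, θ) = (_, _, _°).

Enumerate (i+0.5, j+0.5, θ) over the 30 free cells and 16 admissible headings. For each, cast all 7 beams and compare to the given ranges.
  (6.5, 3.5, 210°): beam 1 = 2.5882 ≠ 1.0000 ✗
  (3.5, 4.5, 255°): beam 1 = 1.7321 ≠ 1.0000 ✗
  (1.5, 4.5, 75°): beam 1 = 1.7321 ≠ 1.0000 ✗
  …
  (5.5, 1.5, 105°): r_1=1.0000, r_2=1.5529, r_3=5.1962, r_4=4.6587, r_5=1.0000, r_6=1.5529, r_7=0.5774 — all match ✓
No second candidate reproduces the full scan.

(x, y, θ) = (5.5, 1.5, 105°)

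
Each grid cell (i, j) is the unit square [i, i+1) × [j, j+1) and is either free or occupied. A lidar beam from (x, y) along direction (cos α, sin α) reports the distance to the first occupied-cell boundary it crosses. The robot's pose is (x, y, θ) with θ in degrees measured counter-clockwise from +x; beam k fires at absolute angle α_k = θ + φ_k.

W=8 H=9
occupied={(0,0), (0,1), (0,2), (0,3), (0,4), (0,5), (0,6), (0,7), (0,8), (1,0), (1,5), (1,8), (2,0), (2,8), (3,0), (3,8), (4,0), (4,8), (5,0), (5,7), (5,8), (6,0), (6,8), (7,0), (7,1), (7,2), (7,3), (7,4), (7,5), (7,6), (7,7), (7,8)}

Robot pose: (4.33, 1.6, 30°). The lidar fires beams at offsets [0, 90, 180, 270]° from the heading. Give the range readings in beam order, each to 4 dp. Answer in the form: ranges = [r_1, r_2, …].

ranges = [3.0831, 4.6600, 1.2000, 0.6928]

beam 1: φ=0°, α=30°
  d=(0.8660,0.5000)  start (4,1)  tX=0.7736 tY=0.8000  stride 1/|dx|=1.1547 1/|dy|=2.0000
    cross x-line → (5,1), t=0.7736
    cross y-line → (5,2), t=0.8000
    cross x-line → (6,2), t=1.9283
    cross y-line → (6,3), t=2.8000
    cross x-line → (7,3), t=3.0831 (wall)
  → r_1 = 3.0831
beam 2: φ=90°, α=120°
  d=(-0.5000,0.8660)  start (4,1)  tX=0.6600 tY=0.4619  stride 1/|dx|=2.0000 1/|dy|=1.1547
    cross y-line → (4,2), t=0.4619
    cross x-line → (3,2), t=0.6600
    cross y-line → (3,3), t=1.6166
    cross x-line → (2,3), t=2.6600
    cross y-line → (2,4), t=2.7713
    cross y-line → (2,5), t=3.9260
    cross x-line → (1,5), t=4.6600 (wall)
  → r_2 = 4.6600
beam 3: φ=180°, α=210°
  d=(-0.8660,-0.5000)  start (4,1)  tX=0.3811 tY=1.2000  stride 1/|dx|=1.1547 1/|dy|=2.0000
    cross x-line → (3,1), t=0.3811
    cross y-line → (3,0), t=1.2000 (wall)
  → r_3 = 1.2000
beam 4: φ=270°, α=300°
  d=(0.5000,-0.8660)  start (4,1)  tX=1.3400 tY=0.6928  stride 1/|dx|=2.0000 1/|dy|=1.1547
    cross y-line → (4,0), t=0.6928 (wall)
  → r_4 = 0.6928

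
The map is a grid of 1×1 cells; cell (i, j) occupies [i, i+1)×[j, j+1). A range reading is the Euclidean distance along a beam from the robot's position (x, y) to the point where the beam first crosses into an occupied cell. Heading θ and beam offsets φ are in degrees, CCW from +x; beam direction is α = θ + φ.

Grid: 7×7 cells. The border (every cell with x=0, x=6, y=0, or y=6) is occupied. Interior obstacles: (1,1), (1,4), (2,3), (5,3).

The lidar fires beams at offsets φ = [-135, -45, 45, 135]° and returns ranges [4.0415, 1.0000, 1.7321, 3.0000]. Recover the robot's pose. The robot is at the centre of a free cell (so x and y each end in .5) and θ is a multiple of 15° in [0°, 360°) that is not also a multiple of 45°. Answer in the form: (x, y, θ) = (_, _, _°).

The pose lattice has 21·16 = 336 candidates. Test each by forward raycasting.
  (1.5, 2.5, 300°): beam 1 = 0.5176 ≠ 4.0415 ✗
  (5.5, 5.5, 300°): beam 1 = 1.9319 ≠ 4.0415 ✗
  (2.5, 2.5, 105°): beam 1 = 3.0000 ≠ 4.0415 ✗
  (1.5, 5.5, 255°): beam 1 = 0.5774 ≠ 4.0415 ✗
  …
  (4.5, 4.5, 15°): r_1=4.0415, r_2=1.0000, r_3=1.7321, r_4=3.0000 — all match ✓
No second candidate reproduces the full scan.

(x, y, θ) = (4.5, 4.5, 15°)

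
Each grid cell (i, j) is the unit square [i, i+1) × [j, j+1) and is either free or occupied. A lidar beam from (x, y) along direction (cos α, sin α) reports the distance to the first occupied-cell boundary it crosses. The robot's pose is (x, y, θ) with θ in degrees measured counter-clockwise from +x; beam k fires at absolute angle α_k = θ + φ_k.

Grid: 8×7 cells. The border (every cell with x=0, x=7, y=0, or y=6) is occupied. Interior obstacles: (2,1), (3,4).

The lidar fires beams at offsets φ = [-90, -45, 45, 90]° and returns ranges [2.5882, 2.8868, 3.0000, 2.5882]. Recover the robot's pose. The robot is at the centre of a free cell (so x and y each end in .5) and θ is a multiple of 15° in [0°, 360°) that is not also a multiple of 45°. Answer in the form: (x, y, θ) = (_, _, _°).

(x, y, θ) = (5.5, 3.5, 165°)

The pose lattice has 28·16 = 448 candidates. Test each by forward raycasting.
  (5.5, 3.5, 30°): beam 1 = 2.8868 ≠ 2.5882 ✗
  (6.5, 3.5, 165°): beam 1 = 1.9319 ≠ 2.5882 ✗
  (5.5, 5.5, 345°): beam 1 = 4.6587 ≠ 2.5882 ✗
  (4.5, 3.5, 285°): beam 1 = 3.6235 ≠ 2.5882 ✗
  …
  (5.5, 3.5, 165°): r_1=2.5882, r_2=2.8868, r_3=3.0000, r_4=2.5882 — all match ✓
No second candidate reproduces the full scan.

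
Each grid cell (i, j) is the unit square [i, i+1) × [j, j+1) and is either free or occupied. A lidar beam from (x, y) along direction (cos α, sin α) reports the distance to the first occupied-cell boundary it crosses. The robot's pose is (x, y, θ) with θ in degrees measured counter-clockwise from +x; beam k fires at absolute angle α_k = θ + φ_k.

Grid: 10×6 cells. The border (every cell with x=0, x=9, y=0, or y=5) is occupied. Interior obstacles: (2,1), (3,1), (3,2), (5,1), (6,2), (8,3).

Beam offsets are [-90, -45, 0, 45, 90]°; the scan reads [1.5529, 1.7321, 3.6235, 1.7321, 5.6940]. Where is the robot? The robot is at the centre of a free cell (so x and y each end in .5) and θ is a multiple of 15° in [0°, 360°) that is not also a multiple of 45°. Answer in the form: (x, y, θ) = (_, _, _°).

(x, y, θ) = (2.5, 4.5, 255°)

The pose lattice has 26·16 = 416 candidates. Test each by forward raycasting.
  (7.5, 3.5, 330°): beam 1 = 1.0000 ≠ 1.5529 ✗
  (6.5, 1.5, 300°): beam 1 = 0.5774 ≠ 1.5529 ✗
  (8.5, 4.5, 105°): beam 1 = 0.5176 ≠ 1.5529 ✗
  (2.5, 2.5, 345°): beam 1 = 0.5176 ≠ 1.5529 ✗
  (3.5, 3.5, 30°): beam 1 = 0.5774 ≠ 1.5529 ✗
  …
  (2.5, 4.5, 255°): r_1=1.5529, r_2=1.7321, r_3=3.6235, r_4=1.7321, r_5=5.6940 — all match ✓
Only this pose fits every beam.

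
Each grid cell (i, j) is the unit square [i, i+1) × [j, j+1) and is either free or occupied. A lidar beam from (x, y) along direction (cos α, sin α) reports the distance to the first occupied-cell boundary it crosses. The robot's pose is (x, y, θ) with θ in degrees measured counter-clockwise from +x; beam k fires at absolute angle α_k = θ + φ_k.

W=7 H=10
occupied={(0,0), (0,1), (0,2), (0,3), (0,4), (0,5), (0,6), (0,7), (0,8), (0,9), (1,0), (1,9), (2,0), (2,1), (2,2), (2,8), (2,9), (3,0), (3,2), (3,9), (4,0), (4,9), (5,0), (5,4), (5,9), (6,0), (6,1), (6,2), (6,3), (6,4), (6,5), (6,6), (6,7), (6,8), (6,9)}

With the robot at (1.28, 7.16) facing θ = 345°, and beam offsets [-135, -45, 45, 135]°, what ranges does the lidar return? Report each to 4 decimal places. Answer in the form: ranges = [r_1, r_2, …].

beam 1: φ=-135°, α=210°
  cosα=-0.8660 sinα=-0.5000 | (1,7) | tMaxX 0.3233 tMaxY 0.3200 | tΔX 1.1547 tΔY 2.0000
    t=0.3200 [y] (1,6)
    t=0.3233 [x] (0,6) — stop
  → r_1 = 0.3233
beam 2: φ=-45°, α=300°
  cosα=0.5000 sinα=-0.8660 | (1,7) | tMaxX 1.4400 tMaxY 0.1848 | tΔX 2.0000 tΔY 1.1547
    t=0.1848 [y] (1,6)
    t=1.3395 [y] (1,5)
    t=1.4400 [x] (2,5)
    t=2.4942 [y] (2,4)
    t=3.4400 [x] (3,4)
    t=3.6489 [y] (3,3)
    t=4.8036 [y] (3,2) — stop
  → r_2 = 4.8036
beam 3: φ=45°, α=30°
  cosα=0.8660 sinα=0.5000 | (1,7) | tMaxX 0.8314 tMaxY 1.6800 | tΔX 1.1547 tΔY 2.0000
    t=0.8314 [x] (2,7)
    t=1.6800 [y] (2,8) — stop
  → r_3 = 1.6800
beam 4: φ=135°, α=120°
  cosα=-0.5000 sinα=0.8660 | (1,7) | tMaxX 0.5600 tMaxY 0.9699 | tΔX 2.0000 tΔY 1.1547
    t=0.5600 [x] (0,7) — stop
  → r_4 = 0.5600

ranges = [0.3233, 4.8036, 1.6800, 0.5600]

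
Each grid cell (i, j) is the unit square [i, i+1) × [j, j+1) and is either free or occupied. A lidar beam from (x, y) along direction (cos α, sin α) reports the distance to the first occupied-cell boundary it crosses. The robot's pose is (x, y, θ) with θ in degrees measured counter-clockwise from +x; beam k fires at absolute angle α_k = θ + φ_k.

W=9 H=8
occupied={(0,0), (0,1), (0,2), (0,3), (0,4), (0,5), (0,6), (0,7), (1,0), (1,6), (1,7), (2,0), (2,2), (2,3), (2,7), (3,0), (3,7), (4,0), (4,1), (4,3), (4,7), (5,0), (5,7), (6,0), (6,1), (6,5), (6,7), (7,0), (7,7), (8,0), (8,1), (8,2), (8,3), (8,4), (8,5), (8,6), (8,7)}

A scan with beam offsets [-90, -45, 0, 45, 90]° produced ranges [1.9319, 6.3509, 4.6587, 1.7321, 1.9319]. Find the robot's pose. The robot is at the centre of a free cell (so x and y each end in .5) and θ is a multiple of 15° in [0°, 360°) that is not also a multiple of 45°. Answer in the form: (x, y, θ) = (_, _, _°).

(x, y, θ) = (7.5, 3.5, 195°)

Enumerate (i+0.5, j+0.5, θ) over the 35 free cells and 16 admissible headings. For each, cast all 5 beams and compare to the given ranges.
  (5.5, 2.5, 75°): beam 1 = 2.5882 ≠ 1.9319 ✗
  (6.5, 4.5, 75°): beam 1 = 1.5529 ≠ 1.9319 ✗
  (5.5, 6.5, 255°): beam 2 = 5.1962 ≠ 6.3509 ✗
  (6.5, 6.5, 330°): beam 1 = 0.5774 ≠ 1.9319 ✗
  (5.5, 3.5, 150°): beam 1 = 1.7321 ≠ 1.9319 ✗
  …
  (7.5, 3.5, 195°): r_1=1.9319, r_2=6.3509, r_3=4.6587, r_4=1.7321, r_5=1.9319 — all match ✓
No second candidate reproduces the full scan.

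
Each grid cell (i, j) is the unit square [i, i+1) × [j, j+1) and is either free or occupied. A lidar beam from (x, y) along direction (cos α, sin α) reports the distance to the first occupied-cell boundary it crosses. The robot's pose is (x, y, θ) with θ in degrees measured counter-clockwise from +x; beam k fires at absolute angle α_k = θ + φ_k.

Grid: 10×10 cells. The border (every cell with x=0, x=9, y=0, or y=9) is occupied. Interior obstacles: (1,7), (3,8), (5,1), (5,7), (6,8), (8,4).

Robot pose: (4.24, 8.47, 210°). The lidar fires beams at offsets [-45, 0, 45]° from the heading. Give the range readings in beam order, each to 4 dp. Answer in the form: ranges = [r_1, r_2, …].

beam 1: φ=-45°, α=165°
  d=(-0.9659,0.2588)  start (4,8)  tX=0.2485 tY=2.0478  stride 1/|dx|=1.0353 1/|dy|=3.8637
    cross x-line → (3,8), t=0.2485 (wall)
  → r_1 = 0.2485
beam 2: φ=0°, α=210°
  d=(-0.8660,-0.5000)  start (4,8)  tX=0.2771 tY=0.9400  stride 1/|dx|=1.1547 1/|dy|=2.0000
    cross x-line → (3,8), t=0.2771 (wall)
  → r_2 = 0.2771
beam 3: φ=45°, α=255°
  d=(-0.2588,-0.9659)  start (4,8)  tX=0.9273 tY=0.4866  stride 1/|dx|=3.8637 1/|dy|=1.0353
    cross y-line → (4,7), t=0.4866
    cross x-line → (3,7), t=0.9273
    cross y-line → (3,6), t=1.5219
    cross y-line → (3,5), t=2.5571
    cross y-line → (3,4), t=3.5924
    cross y-line → (3,3), t=4.6277
    cross x-line → (2,3), t=4.7910
    cross y-line → (2,2), t=5.6630
    cross y-line → (2,1), t=6.6982
    cross y-line → (2,0), t=7.7335 (wall)
  → r_3 = 7.7335

ranges = [0.2485, 0.2771, 7.7335]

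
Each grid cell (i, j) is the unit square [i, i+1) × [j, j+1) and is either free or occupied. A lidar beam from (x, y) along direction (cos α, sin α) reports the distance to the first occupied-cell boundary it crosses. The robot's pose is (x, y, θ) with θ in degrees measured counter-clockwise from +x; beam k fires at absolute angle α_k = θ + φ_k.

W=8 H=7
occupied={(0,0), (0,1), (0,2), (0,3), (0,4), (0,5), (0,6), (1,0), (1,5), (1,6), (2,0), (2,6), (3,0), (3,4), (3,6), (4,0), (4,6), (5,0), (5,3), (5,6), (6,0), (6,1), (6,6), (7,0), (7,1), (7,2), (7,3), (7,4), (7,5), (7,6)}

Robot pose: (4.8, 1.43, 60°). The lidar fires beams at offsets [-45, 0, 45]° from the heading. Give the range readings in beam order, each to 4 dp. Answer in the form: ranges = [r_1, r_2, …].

beam 1: φ=-45°, α=15°
  d=(0.9659,0.2588)  start (4,1)  tX=0.2071 tY=2.2023  stride 1/|dx|=1.0353 1/|dy|=3.8637
    cross x-line → (5,1), t=0.2071
    cross x-line → (6,1), t=1.2423 (wall)
  → r_1 = 1.2423
beam 2: φ=0°, α=60°
  d=(0.5000,0.8660)  start (4,1)  tX=0.4000 tY=0.6582  stride 1/|dx|=2.0000 1/|dy|=1.1547
    cross x-line → (5,1), t=0.4000
    cross y-line → (5,2), t=0.6582
    cross y-line → (5,3), t=1.8129 (wall)
  → r_2 = 1.8129
beam 3: φ=45°, α=105°
  d=(-0.2588,0.9659)  start (4,1)  tX=3.0910 tY=0.5901  stride 1/|dx|=3.8637 1/|dy|=1.0353
    cross y-line → (4,2), t=0.5901
    cross y-line → (4,3), t=1.6254
    cross y-line → (4,4), t=2.6607
    cross x-line → (3,4), t=3.0910 (wall)
  → r_3 = 3.0910

ranges = [1.2423, 1.8129, 3.0910]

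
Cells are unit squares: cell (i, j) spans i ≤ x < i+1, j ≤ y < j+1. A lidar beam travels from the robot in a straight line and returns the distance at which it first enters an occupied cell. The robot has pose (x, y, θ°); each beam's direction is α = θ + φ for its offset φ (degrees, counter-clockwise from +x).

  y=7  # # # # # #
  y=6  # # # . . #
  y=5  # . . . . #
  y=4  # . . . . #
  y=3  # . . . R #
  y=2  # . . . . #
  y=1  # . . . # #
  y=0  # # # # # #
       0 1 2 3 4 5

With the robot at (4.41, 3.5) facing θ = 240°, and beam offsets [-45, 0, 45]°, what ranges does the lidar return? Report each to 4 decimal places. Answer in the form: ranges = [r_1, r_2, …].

beam 1: φ=-45°, α=195°
  dir = (cos 195°, sin 195°) = (-0.9659, -0.2588); from cell (4,3)
  next x-line at t=0.4245, next y-line at t=1.9319; Δt_x=1.0353, Δt_y=3.8637
    x: enter (3,3) at t=0.4245
    x: enter (2,3) at t=1.4597
    y: enter (2,2) at t=1.9319
    x: enter (1,2) at t=2.4950
    x: enter (0,2) at t=3.5303 ← occupied
  → r_1 = 3.5303
beam 2: φ=0°, α=240°
  dir = (cos 240°, sin 240°) = (-0.5000, -0.8660); from cell (4,3)
  next x-line at t=0.8200, next y-line at t=0.5774; Δt_x=2.0000, Δt_y=1.1547
    y: enter (4,2) at t=0.5774
    x: enter (3,2) at t=0.8200
    y: enter (3,1) at t=1.7321
    x: enter (2,1) at t=2.8200
    y: enter (2,0) at t=2.8868 ← occupied
  → r_2 = 2.8868
beam 3: φ=45°, α=285°
  dir = (cos 285°, sin 285°) = (0.2588, -0.9659); from cell (4,3)
  next x-line at t=2.2796, next y-line at t=0.5176; Δt_x=3.8637, Δt_y=1.0353
    y: enter (4,2) at t=0.5176
    y: enter (4,1) at t=1.5529 ← occupied
  → r_3 = 1.5529

ranges = [3.5303, 2.8868, 1.5529]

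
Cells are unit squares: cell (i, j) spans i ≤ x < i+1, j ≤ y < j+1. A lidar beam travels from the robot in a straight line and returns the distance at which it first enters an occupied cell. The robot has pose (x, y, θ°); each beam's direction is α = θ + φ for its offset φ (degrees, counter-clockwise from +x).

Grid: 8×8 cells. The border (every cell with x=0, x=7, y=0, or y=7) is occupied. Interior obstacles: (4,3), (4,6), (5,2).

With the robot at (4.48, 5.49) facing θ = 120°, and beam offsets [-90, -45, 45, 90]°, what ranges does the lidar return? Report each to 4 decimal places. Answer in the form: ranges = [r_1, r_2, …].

ranges = [2.9098, 0.5280, 3.6028, 4.0184]

beam 1: φ=-90°, α=30°
  d=(0.8660,0.5000)  start (4,5)  tX=0.6004 tY=1.0200  stride 1/|dx|=1.1547 1/|dy|=2.0000
    cross x-line → (5,5), t=0.6004
    cross y-line → (5,6), t=1.0200
    cross x-line → (6,6), t=1.7551
    cross x-line → (7,6), t=2.9098 (wall)
  → r_1 = 2.9098
beam 2: φ=-45°, α=75°
  d=(0.2588,0.9659)  start (4,5)  tX=2.0091 tY=0.5280  stride 1/|dx|=3.8637 1/|dy|=1.0353
    cross y-line → (4,6), t=0.5280 (wall)
  → r_2 = 0.5280
beam 3: φ=45°, α=165°
  d=(-0.9659,0.2588)  start (4,5)  tX=0.4969 tY=1.9705  stride 1/|dx|=1.0353 1/|dy|=3.8637
    cross x-line → (3,5), t=0.4969
    cross x-line → (2,5), t=1.5322
    cross y-line → (2,6), t=1.9705
    cross x-line → (1,6), t=2.5675
    cross x-line → (0,6), t=3.6028 (wall)
  → r_3 = 3.6028
beam 4: φ=90°, α=210°
  d=(-0.8660,-0.5000)  start (4,5)  tX=0.5543 tY=0.9800  stride 1/|dx|=1.1547 1/|dy|=2.0000
    cross x-line → (3,5), t=0.5543
    cross y-line → (3,4), t=0.9800
    cross x-line → (2,4), t=1.7090
    cross x-line → (1,4), t=2.8637
    cross y-line → (1,3), t=2.9800
    cross x-line → (0,3), t=4.0184 (wall)
  → r_4 = 4.0184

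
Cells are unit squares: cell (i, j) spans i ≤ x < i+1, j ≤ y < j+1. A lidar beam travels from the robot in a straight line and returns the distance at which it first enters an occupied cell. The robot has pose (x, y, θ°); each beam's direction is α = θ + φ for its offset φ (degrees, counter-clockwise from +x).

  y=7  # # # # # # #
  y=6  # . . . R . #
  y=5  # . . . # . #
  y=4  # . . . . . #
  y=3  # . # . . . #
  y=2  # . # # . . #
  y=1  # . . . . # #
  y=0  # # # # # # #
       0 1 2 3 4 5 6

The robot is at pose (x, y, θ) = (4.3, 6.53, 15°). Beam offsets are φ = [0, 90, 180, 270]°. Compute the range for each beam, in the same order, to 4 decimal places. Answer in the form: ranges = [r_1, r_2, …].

ranges = [1.7600, 0.4866, 3.4164, 0.5487]

beam 1: φ=0°, α=15°
  direction (0.9659, 0.2588); cell (4,6); t to first gridline: x 0.7247, y 1.8159 (then +1.0353 / +3.8637)
    (5,6) via x @ 0.7247
    (6,6) via x @ 1.7600  # hit
  → r_1 = 1.7600
beam 2: φ=90°, α=105°
  direction (-0.2588, 0.9659); cell (4,6); t to first gridline: x 1.1591, y 0.4866 (then +3.8637 / +1.0353)
    (4,7) via y @ 0.4866  # hit
  → r_2 = 0.4866
beam 3: φ=180°, α=195°
  direction (-0.9659, -0.2588); cell (4,6); t to first gridline: x 0.3106, y 2.0478 (then +1.0353 / +3.8637)
    (3,6) via x @ 0.3106
    (2,6) via x @ 1.3459
    (2,5) via y @ 2.0478
    (1,5) via x @ 2.3811
    (0,5) via x @ 3.4164  # hit
  → r_3 = 3.4164
beam 4: φ=270°, α=285°
  direction (0.2588, -0.9659); cell (4,6); t to first gridline: x 2.7046, y 0.5487 (then +3.8637 / +1.0353)
    (4,5) via y @ 0.5487  # hit
  → r_4 = 0.5487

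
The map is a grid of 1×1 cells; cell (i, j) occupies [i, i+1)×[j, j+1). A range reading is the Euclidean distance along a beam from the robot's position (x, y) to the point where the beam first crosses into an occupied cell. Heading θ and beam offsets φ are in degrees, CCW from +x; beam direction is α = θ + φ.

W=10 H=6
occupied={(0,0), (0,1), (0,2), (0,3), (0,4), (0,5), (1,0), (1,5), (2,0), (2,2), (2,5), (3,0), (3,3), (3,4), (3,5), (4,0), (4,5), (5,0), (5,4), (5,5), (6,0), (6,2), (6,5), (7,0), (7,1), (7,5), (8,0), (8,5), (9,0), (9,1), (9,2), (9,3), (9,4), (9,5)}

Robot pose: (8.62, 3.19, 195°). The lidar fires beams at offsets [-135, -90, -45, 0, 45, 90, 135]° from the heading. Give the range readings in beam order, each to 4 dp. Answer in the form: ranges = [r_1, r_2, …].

ranges = [0.7600, 1.8738, 3.0253, 1.6771, 1.3741, 1.4682, 0.4388]

beam 1: φ=-135°, α=60°
  d=(0.5000,0.8660)  start (8,3)  tX=0.7600 tY=0.9353  stride 1/|dx|=2.0000 1/|dy|=1.1547
    cross x-line → (9,3), t=0.7600 (wall)
  → r_1 = 0.7600
beam 2: φ=-90°, α=105°
  d=(-0.2588,0.9659)  start (8,3)  tX=2.3955 tY=0.8386  stride 1/|dx|=3.8637 1/|dy|=1.0353
    cross y-line → (8,4), t=0.8386
    cross y-line → (8,5), t=1.8738 (wall)
  → r_2 = 1.8738
beam 3: φ=-45°, α=150°
  d=(-0.8660,0.5000)  start (8,3)  tX=0.7159 tY=1.6200  stride 1/|dx|=1.1547 1/|dy|=2.0000
    cross x-line → (7,3), t=0.7159
    cross y-line → (7,4), t=1.6200
    cross x-line → (6,4), t=1.8706
    cross x-line → (5,4), t=3.0253 (wall)
  → r_3 = 3.0253
beam 4: φ=0°, α=195°
  d=(-0.9659,-0.2588)  start (8,3)  tX=0.6419 tY=0.7341  stride 1/|dx|=1.0353 1/|dy|=3.8637
    cross x-line → (7,3), t=0.6419
    cross y-line → (7,2), t=0.7341
    cross x-line → (6,2), t=1.6771 (wall)
  → r_4 = 1.6771
beam 5: φ=45°, α=240°
  d=(-0.5000,-0.8660)  start (8,3)  tX=1.2400 tY=0.2194  stride 1/|dx|=2.0000 1/|dy|=1.1547
    cross y-line → (8,2), t=0.2194
    cross x-line → (7,2), t=1.2400
    cross y-line → (7,1), t=1.3741 (wall)
  → r_5 = 1.3741
beam 6: φ=90°, α=285°
  d=(0.2588,-0.9659)  start (8,3)  tX=1.4682 tY=0.1967  stride 1/|dx|=3.8637 1/|dy|=1.0353
    cross y-line → (8,2), t=0.1967
    cross y-line → (8,1), t=1.2320
    cross x-line → (9,1), t=1.4682 (wall)
  → r_6 = 1.4682
beam 7: φ=135°, α=330°
  d=(0.8660,-0.5000)  start (8,3)  tX=0.4388 tY=0.3800  stride 1/|dx|=1.1547 1/|dy|=2.0000
    cross y-line → (8,2), t=0.3800
    cross x-line → (9,2), t=0.4388 (wall)
  → r_7 = 0.4388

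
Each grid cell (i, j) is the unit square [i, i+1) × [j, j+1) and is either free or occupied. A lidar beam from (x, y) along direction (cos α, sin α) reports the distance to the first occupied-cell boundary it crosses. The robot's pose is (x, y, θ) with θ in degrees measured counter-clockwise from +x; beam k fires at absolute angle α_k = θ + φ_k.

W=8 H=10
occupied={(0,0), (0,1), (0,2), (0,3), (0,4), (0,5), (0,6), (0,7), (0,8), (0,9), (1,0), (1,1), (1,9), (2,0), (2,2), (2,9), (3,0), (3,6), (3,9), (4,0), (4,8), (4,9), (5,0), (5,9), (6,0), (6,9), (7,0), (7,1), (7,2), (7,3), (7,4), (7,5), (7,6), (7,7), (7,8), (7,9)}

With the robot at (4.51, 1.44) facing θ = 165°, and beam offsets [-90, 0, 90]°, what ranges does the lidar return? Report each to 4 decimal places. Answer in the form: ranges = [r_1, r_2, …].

ranges = [7.8267, 2.1637, 0.4555]

beam 1: φ=-90°, α=75°
  dir = (cos 75°, sin 75°) = (0.2588, 0.9659); from cell (4,1)
  next x-line at t=1.8932, next y-line at t=0.5798; Δt_x=3.8637, Δt_y=1.0353
    y: enter (4,2) at t=0.5798
    y: enter (4,3) at t=1.6150
    x: enter (5,3) at t=1.8932
    y: enter (5,4) at t=2.6503
    y: enter (5,5) at t=3.6856
    y: enter (5,6) at t=4.7209
    y: enter (5,7) at t=5.7561
    x: enter (6,7) at t=5.7569
    y: enter (6,8) at t=6.7914
    y: enter (6,9) at t=7.8267 ← occupied
  → r_1 = 7.8267
beam 2: φ=0°, α=165°
  dir = (cos 165°, sin 165°) = (-0.9659, 0.2588); from cell (4,1)
  next x-line at t=0.5280, next y-line at t=2.1637; Δt_x=1.0353, Δt_y=3.8637
    x: enter (3,1) at t=0.5280
    x: enter (2,1) at t=1.5633
    y: enter (2,2) at t=2.1637 ← occupied
  → r_2 = 2.1637
beam 3: φ=90°, α=255°
  dir = (cos 255°, sin 255°) = (-0.2588, -0.9659); from cell (4,1)
  next x-line at t=1.9705, next y-line at t=0.4555; Δt_x=3.8637, Δt_y=1.0353
    y: enter (4,0) at t=0.4555 ← occupied
  → r_3 = 0.4555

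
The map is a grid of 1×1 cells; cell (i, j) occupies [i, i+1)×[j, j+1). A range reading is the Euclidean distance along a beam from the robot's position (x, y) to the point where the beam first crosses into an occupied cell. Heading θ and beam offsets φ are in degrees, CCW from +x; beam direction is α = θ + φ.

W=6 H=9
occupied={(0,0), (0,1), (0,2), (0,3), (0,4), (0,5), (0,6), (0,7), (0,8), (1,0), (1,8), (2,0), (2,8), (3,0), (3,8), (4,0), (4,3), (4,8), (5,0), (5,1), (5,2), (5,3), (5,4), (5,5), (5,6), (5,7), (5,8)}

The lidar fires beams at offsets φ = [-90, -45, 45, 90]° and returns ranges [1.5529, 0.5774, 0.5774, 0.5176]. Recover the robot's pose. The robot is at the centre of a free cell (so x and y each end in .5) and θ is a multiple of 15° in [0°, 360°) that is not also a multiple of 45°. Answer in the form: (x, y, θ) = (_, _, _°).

(x, y, θ) = (4.5, 2.5, 15°)

Enumerate (i+0.5, j+0.5, θ) over the 27 free cells and 16 admissible headings. For each, cast all 4 beams and compare to the given ranges.
  (4.5, 2.5, 195°): beam 1 = 0.5176 ≠ 1.5529 ✗
  (4.5, 5.5, 300°): beam 1 = 4.0415 ≠ 1.5529 ✗
  (2.5, 2.5, 165°): beam 1 = 5.6940 ≠ 1.5529 ✗
  …
  (4.5, 2.5, 15°): r_1=1.5529, r_2=0.5774, r_3=0.5774, r_4=0.5176 — all match ✓
Unique over the lattice → pose = (4.5, 2.5, 15°).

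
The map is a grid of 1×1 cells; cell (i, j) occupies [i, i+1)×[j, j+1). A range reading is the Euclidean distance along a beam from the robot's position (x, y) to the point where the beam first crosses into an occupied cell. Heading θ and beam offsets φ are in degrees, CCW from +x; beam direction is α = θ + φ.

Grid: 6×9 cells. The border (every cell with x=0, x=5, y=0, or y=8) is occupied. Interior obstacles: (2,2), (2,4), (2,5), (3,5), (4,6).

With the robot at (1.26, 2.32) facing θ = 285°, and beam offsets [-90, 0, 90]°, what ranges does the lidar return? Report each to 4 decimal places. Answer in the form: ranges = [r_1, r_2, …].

beam 1: φ=-90°, α=195°
  dir = (cos 195°, sin 195°) = (-0.9659, -0.2588); from cell (1,2)
  next x-line at t=0.2692, next y-line at t=1.2364; Δt_x=1.0353, Δt_y=3.8637
    x: enter (0,2) at t=0.2692 ← occupied
  → r_1 = 0.2692
beam 2: φ=0°, α=285°
  dir = (cos 285°, sin 285°) = (0.2588, -0.9659); from cell (1,2)
  next x-line at t=2.8591, next y-line at t=0.3313; Δt_x=3.8637, Δt_y=1.0353
    y: enter (1,1) at t=0.3313
    y: enter (1,0) at t=1.3666 ← occupied
  → r_2 = 1.3666
beam 3: φ=90°, α=15°
  dir = (cos 15°, sin 15°) = (0.9659, 0.2588); from cell (1,2)
  next x-line at t=0.7661, next y-line at t=2.6273; Δt_x=1.0353, Δt_y=3.8637
    x: enter (2,2) at t=0.7661 ← occupied
  → r_3 = 0.7661

ranges = [0.2692, 1.3666, 0.7661]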